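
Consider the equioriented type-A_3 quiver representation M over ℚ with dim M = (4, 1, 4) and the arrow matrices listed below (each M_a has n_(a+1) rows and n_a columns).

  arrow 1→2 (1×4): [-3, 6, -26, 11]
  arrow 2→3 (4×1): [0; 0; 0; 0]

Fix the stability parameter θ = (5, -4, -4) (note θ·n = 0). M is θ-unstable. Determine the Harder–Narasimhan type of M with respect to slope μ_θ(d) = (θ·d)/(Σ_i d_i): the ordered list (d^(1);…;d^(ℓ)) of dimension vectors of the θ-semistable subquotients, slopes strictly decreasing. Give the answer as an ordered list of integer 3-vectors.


Barcode: M ≅ I[1,1]^3, I[1,2], I[3,3]^4. HN layers by μ_θ (3 steps, strictly decreasing):
  μ^(1)=5; μ^(2)=1/2; μ^(3)=-4

((3, 0, 0); (1, 1, 0); (0, 0, 4))


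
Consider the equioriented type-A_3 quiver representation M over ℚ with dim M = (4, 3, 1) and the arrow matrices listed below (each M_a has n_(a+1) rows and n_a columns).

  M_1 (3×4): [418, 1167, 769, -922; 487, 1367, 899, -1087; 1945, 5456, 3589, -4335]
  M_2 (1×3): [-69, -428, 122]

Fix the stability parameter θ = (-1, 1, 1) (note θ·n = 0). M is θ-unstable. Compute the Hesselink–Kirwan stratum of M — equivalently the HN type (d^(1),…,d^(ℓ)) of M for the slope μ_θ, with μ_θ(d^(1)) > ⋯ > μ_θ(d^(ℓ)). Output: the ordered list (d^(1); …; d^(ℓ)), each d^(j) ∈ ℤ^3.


Interval decomposition of M: I[1,1], I[1,2]^2, I[1,3].
HN type (ℓ=2): μ^(1)=1; μ^(2)=-1

((0, 3, 1); (4, 0, 0))


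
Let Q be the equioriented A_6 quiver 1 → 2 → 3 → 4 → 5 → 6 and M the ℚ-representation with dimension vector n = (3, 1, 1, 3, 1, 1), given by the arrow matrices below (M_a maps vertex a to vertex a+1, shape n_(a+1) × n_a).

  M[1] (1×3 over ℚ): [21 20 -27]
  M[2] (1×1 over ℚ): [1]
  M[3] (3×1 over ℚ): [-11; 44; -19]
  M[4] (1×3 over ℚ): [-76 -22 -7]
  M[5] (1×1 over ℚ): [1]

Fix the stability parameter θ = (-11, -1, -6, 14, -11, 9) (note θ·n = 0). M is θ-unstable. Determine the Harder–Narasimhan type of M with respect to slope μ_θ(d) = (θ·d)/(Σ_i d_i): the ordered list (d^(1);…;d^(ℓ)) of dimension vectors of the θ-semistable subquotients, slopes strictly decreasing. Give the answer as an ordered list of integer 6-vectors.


Via rank(M_{q-1}∘⋯∘M_p): M ≅ I[1,1]^2, I[1,6], I[4,4]^2.
μ_θ-semistable layers: μ^(1)=14; μ^(2)=9; μ^(3)=3/2; μ^(4)=-7/2; μ^(5)=-11

((0, 0, 0, 2, 0, 0); (0, 0, 0, 0, 0, 1); (0, 0, 0, 1, 1, 0); (0, 1, 1, 0, 0, 0); (3, 0, 0, 0, 0, 0))


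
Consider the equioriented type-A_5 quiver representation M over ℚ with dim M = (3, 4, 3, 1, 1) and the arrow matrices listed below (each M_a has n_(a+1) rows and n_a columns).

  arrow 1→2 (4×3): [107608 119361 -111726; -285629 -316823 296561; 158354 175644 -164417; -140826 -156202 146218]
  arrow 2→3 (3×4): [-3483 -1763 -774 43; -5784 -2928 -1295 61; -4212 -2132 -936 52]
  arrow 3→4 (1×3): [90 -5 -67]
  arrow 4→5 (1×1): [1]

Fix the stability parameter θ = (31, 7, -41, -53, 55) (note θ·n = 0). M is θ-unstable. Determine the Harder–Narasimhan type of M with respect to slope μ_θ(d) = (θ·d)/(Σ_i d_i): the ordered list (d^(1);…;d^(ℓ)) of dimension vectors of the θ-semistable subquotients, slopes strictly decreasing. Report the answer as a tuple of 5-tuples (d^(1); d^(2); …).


Interval decomposition of M: I[1,2], I[1,3], I[1,5], I[2,2], I[3,3].
HN type (ℓ=6): μ^(1)=55; μ^(2)=19; μ^(3)=7; μ^(4)=-1; μ^(5)=-14; μ^(6)=-41

((0, 0, 0, 0, 1); (1, 1, 0, 0, 0); (0, 1, 0, 0, 0); (1, 1, 1, 0, 0); (1, 1, 1, 1, 0); (0, 0, 1, 0, 0))


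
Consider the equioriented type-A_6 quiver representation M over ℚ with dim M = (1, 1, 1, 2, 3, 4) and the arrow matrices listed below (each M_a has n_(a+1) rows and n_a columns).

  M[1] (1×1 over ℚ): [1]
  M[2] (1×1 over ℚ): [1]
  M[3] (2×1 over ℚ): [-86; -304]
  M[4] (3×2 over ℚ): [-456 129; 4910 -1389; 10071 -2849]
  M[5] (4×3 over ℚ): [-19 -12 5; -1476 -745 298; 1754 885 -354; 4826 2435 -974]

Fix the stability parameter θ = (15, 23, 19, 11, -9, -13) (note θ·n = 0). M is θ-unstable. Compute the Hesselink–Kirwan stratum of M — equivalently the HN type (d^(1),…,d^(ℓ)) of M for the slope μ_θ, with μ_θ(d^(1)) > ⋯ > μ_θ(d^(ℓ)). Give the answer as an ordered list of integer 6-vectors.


Via rank(M_{q-1}∘⋯∘M_p): M ≅ I[1,6], I[4,6], I[5,6], I[6,6].
μ_θ-semistable layers: μ^(1)=23/3; μ^(2)=-11/3; μ^(3)=-11; μ^(4)=-13

((1, 1, 1, 1, 1, 1); (0, 0, 0, 1, 1, 1); (0, 0, 0, 0, 1, 1); (0, 0, 0, 0, 0, 1))


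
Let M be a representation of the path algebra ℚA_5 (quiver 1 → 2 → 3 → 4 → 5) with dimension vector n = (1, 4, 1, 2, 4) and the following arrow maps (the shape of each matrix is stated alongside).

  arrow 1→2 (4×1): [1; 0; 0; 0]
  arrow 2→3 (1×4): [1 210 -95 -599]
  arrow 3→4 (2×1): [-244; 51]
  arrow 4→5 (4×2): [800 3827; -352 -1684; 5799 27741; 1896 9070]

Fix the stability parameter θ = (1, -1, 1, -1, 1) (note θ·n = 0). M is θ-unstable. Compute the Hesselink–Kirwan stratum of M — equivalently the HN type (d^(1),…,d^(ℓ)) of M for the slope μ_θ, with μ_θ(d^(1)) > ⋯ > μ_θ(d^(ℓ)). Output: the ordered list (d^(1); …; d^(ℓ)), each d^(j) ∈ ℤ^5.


Barcode: M ≅ I[1,5], I[2,2]^3, I[4,5], I[5,5]^2. HN layers by μ_θ (3 steps, strictly decreasing):
  μ^(1)=1; μ^(2)=0; μ^(3)=-1

((0, 0, 0, 0, 4); (1, 1, 1, 1, 0); (0, 3, 0, 1, 0))


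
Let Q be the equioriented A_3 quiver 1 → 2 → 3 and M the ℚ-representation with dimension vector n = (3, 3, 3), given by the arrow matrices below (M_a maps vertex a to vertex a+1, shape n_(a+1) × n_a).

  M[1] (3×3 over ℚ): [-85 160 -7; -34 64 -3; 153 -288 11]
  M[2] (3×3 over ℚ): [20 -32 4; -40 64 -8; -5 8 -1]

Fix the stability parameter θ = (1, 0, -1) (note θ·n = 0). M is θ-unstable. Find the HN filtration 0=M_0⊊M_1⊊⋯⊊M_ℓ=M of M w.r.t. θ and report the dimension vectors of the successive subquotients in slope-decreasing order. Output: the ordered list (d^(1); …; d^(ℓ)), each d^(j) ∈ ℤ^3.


Barcode: M ≅ I[1,1], I[1,2]^2, I[2,3], I[3,3]^2. HN layers by μ_θ (4 steps, strictly decreasing):
  μ^(1)=1; μ^(2)=1/2; μ^(3)=-1/2; μ^(4)=-1

((1, 0, 0); (2, 2, 0); (0, 1, 1); (0, 0, 2))


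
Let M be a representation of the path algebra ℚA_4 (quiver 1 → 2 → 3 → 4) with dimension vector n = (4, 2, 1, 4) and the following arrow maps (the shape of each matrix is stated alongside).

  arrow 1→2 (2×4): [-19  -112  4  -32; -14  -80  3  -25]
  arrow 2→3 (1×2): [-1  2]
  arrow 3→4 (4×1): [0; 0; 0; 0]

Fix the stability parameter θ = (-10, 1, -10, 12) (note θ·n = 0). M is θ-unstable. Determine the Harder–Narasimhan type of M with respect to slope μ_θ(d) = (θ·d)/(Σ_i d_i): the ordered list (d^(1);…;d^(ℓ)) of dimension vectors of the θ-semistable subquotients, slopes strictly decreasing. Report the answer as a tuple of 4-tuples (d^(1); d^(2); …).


Interval decomposition of M: I[1,1]^2, I[1,2], I[1,3], I[4,4]^4.
HN type (ℓ=4): μ^(1)=12; μ^(2)=1; μ^(3)=-9/2; μ^(4)=-10

((0, 0, 0, 4); (0, 1, 0, 0); (0, 1, 1, 0); (4, 0, 0, 0))


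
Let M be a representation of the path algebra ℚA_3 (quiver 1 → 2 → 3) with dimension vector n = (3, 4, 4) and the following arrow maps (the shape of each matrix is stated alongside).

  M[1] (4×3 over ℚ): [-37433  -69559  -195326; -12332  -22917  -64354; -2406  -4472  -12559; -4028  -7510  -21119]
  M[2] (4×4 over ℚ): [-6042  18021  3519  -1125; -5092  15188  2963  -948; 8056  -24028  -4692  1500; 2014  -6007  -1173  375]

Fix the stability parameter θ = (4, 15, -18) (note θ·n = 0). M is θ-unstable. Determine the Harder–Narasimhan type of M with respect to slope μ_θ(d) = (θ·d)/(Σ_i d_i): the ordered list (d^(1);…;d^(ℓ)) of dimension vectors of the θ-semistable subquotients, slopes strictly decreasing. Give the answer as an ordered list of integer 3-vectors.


Barcode: M ≅ I[1,2], I[1,3]^2, I[2,2], I[3,3]^2. HN layers by μ_θ (4 steps, strictly decreasing):
  μ^(1)=15; μ^(2)=4; μ^(3)=1/3; μ^(4)=-18

((0, 2, 0); (1, 0, 0); (2, 2, 2); (0, 0, 2))


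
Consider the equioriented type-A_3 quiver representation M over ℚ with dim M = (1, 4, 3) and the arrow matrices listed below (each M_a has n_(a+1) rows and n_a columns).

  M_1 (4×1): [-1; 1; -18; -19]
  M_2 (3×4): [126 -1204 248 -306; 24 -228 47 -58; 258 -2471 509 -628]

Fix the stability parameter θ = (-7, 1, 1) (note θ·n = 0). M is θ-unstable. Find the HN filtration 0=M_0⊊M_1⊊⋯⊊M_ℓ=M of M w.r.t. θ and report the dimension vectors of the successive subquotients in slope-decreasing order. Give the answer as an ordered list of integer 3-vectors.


Interval decomposition of M: I[1,3], I[2,2], I[2,3]^2.
HN type (ℓ=2): μ^(1)=1; μ^(2)=-7

((0, 4, 3); (1, 0, 0))


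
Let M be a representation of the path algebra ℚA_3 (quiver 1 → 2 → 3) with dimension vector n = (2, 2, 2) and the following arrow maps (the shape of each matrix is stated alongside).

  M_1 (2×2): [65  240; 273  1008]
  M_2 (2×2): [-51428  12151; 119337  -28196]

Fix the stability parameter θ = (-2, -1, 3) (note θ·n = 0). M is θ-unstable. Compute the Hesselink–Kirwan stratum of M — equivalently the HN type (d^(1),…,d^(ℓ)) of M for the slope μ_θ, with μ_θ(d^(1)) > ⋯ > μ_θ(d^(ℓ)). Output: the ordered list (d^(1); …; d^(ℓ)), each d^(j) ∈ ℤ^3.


Barcode: M ≅ I[1,1], I[1,3], I[2,3]. HN layers by μ_θ (3 steps, strictly decreasing):
  μ^(1)=3; μ^(2)=-1; μ^(3)=-2

((0, 0, 2); (0, 2, 0); (2, 0, 0))


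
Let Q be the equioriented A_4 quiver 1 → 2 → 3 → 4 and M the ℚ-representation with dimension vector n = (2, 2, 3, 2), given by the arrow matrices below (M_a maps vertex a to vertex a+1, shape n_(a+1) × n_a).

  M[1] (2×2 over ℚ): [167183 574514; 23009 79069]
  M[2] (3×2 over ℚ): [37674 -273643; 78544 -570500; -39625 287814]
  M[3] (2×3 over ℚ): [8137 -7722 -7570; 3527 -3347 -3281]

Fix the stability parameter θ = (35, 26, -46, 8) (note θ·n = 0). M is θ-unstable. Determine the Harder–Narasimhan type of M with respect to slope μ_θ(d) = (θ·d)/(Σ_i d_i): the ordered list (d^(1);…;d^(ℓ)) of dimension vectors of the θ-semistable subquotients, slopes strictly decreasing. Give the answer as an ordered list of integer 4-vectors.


Interval decomposition of M: I[1,4]^2, I[3,3].
HN type (ℓ=3): μ^(1)=8; μ^(2)=5; μ^(3)=-46

((0, 0, 0, 2); (2, 2, 2, 0); (0, 0, 1, 0))


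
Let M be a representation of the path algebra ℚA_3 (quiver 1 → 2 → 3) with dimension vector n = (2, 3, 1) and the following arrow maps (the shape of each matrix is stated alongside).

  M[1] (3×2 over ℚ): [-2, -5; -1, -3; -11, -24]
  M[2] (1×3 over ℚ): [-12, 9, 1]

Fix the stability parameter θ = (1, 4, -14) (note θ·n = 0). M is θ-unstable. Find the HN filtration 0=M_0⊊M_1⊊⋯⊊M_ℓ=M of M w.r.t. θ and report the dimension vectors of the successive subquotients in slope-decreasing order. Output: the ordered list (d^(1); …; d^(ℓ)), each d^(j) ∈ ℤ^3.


Via rank(M_{q-1}∘⋯∘M_p): M ≅ I[1,2], I[1,3], I[2,2].
μ_θ-semistable layers: μ^(1)=4; μ^(2)=1; μ^(3)=-3

((0, 2, 0); (1, 0, 0); (1, 1, 1))


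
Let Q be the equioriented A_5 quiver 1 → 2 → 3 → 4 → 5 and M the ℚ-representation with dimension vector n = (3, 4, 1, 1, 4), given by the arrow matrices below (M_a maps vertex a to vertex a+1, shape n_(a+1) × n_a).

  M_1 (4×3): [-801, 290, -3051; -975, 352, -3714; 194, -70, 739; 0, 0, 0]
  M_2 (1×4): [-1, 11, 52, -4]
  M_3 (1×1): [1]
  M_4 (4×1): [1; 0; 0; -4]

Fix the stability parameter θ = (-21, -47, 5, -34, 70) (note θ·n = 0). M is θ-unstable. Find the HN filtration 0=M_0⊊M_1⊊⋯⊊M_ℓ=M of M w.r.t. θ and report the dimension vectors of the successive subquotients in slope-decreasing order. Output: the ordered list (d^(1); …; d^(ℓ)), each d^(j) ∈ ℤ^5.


Via rank(M_{q-1}∘⋯∘M_p): M ≅ I[1,1], I[1,2], I[1,5], I[2,2]^2, I[5,5]^3.
μ_θ-semistable layers: μ^(1)=70; μ^(2)=-29/2; μ^(3)=-21; μ^(4)=-34; μ^(5)=-47

((0, 0, 0, 0, 4); (0, 0, 1, 1, 0); (1, 0, 0, 0, 0); (2, 2, 0, 0, 0); (0, 2, 0, 0, 0))


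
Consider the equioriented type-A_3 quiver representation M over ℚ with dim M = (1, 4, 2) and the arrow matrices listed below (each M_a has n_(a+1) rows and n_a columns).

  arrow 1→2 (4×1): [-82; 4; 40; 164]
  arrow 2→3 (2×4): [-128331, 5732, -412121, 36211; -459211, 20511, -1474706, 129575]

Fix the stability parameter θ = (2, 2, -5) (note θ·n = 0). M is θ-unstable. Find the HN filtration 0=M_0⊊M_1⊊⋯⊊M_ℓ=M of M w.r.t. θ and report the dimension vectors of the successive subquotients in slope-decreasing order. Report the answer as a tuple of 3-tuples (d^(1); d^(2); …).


Interval decomposition of M: I[1,3], I[2,2]^2, I[2,3].
HN type (ℓ=3): μ^(1)=2; μ^(2)=-1/3; μ^(3)=-3/2

((0, 2, 0); (1, 1, 1); (0, 1, 1))


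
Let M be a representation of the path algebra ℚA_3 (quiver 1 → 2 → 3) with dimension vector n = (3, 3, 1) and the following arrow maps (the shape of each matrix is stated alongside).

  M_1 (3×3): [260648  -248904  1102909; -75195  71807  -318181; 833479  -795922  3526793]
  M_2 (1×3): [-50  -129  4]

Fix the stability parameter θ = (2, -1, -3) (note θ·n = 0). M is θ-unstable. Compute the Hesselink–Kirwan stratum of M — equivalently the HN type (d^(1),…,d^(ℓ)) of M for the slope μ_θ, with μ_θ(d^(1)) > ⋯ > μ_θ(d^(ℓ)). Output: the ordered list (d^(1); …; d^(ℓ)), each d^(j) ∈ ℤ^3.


Barcode: M ≅ I[1,2]^2, I[1,3]. HN layers by μ_θ (2 steps, strictly decreasing):
  μ^(1)=1/2; μ^(2)=-2/3

((2, 2, 0); (1, 1, 1))


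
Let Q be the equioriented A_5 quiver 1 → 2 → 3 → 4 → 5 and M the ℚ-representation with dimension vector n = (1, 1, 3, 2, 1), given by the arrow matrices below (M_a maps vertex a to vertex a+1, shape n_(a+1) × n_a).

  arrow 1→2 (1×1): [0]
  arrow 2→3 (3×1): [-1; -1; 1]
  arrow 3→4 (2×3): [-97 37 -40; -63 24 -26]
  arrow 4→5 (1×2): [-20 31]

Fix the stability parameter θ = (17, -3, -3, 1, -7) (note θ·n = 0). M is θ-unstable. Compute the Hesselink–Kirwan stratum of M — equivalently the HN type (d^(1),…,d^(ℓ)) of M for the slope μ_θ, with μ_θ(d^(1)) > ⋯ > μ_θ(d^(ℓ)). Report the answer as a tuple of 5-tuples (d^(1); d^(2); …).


Barcode: M ≅ I[1,1], I[2,5], I[3,3], I[3,4]. HN layers by μ_θ (3 steps, strictly decreasing):
  μ^(1)=17; μ^(2)=1; μ^(3)=-3

((1, 0, 0, 0, 0); (0, 0, 0, 1, 0); (0, 1, 3, 1, 1))


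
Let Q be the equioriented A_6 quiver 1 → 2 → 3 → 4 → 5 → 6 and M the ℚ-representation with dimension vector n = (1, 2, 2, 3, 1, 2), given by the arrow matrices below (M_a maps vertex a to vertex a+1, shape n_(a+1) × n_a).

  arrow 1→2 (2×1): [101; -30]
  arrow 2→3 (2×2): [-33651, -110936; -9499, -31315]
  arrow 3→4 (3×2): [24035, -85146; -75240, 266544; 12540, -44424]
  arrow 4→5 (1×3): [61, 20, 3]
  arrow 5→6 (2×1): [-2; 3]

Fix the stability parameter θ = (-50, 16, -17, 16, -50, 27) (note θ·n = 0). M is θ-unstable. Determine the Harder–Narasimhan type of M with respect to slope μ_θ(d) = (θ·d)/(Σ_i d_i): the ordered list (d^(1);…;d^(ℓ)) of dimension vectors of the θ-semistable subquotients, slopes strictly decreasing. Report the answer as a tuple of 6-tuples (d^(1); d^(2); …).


Interval decomposition of M: I[1,6], I[2,3], I[4,4]^2, I[6,6].
HN type (ℓ=5): μ^(1)=27; μ^(2)=16; μ^(3)=-1/2; μ^(4)=-35/4; μ^(5)=-50

((0, 0, 0, 0, 0, 2); (0, 0, 0, 2, 0, 0); (0, 1, 1, 0, 0, 0); (0, 1, 1, 1, 1, 0); (1, 0, 0, 0, 0, 0))


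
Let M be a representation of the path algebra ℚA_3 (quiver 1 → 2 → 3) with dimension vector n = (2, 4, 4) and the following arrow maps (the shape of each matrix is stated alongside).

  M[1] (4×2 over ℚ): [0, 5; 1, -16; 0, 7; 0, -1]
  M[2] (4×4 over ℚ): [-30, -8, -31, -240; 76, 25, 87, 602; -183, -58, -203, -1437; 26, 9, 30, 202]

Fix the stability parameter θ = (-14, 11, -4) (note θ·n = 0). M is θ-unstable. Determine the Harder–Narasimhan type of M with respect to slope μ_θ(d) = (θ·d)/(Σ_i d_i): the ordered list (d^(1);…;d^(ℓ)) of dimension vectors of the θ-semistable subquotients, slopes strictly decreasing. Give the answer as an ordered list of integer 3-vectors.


Via rank(M_{q-1}∘⋯∘M_p): M ≅ I[1,3]^2, I[2,2], I[2,3], I[3,3].
μ_θ-semistable layers: μ^(1)=11; μ^(2)=7/2; μ^(3)=-4; μ^(4)=-14

((0, 1, 0); (0, 3, 3); (0, 0, 1); (2, 0, 0))


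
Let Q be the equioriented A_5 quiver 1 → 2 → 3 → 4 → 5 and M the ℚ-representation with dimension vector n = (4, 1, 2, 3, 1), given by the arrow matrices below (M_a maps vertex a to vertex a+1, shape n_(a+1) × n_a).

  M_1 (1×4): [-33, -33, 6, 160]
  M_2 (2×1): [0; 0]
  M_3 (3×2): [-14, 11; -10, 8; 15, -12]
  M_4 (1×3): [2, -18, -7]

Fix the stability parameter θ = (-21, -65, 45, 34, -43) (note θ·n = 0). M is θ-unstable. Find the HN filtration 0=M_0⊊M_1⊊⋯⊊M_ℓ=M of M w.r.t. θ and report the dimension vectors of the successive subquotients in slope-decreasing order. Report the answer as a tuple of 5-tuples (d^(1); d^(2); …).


Via rank(M_{q-1}∘⋯∘M_p): M ≅ I[1,1]^3, I[1,2], I[3,4], I[3,5], I[4,4].
μ_θ-semistable layers: μ^(1)=79/2; μ^(2)=34; μ^(3)=12; μ^(4)=-21; μ^(5)=-43

((0, 0, 1, 1, 0); (0, 0, 0, 1, 0); (0, 0, 1, 1, 1); (3, 0, 0, 0, 0); (1, 1, 0, 0, 0))


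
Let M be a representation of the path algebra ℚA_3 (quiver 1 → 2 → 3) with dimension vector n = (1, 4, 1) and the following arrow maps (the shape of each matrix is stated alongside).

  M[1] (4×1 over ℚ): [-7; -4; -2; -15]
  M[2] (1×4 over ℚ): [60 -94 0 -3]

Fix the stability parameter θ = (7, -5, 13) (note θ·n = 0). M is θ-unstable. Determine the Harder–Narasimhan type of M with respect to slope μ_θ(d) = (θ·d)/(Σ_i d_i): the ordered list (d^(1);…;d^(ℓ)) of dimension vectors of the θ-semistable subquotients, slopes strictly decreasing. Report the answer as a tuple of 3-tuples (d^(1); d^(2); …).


Interval decomposition of M: I[1,3], I[2,2]^3.
HN type (ℓ=3): μ^(1)=13; μ^(2)=1; μ^(3)=-5

((0, 0, 1); (1, 1, 0); (0, 3, 0))


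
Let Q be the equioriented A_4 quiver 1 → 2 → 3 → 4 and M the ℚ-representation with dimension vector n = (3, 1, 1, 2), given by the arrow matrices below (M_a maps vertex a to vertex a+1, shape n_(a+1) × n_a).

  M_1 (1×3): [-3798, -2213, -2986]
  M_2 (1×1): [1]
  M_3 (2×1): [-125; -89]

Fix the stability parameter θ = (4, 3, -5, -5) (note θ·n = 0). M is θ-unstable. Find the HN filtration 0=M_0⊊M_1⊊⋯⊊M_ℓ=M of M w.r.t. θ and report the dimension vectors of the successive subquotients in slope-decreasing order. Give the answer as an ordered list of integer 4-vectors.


Via rank(M_{q-1}∘⋯∘M_p): M ≅ I[1,1]^2, I[1,4], I[4,4].
μ_θ-semistable layers: μ^(1)=4; μ^(2)=-3/4; μ^(3)=-5

((2, 0, 0, 0); (1, 1, 1, 1); (0, 0, 0, 1))


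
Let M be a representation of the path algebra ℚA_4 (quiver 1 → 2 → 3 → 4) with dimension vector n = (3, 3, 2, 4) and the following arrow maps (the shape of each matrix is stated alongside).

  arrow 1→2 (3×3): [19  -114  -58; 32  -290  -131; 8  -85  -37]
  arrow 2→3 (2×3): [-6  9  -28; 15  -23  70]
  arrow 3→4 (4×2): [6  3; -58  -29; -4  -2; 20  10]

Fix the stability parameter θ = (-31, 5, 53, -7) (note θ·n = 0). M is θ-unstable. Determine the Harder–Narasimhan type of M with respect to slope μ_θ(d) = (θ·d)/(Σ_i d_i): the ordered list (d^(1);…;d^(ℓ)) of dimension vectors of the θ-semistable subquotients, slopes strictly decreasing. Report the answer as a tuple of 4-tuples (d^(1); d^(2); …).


Barcode: M ≅ I[1,2], I[1,3], I[1,4], I[4,4]^3. HN layers by μ_θ (5 steps, strictly decreasing):
  μ^(1)=53; μ^(2)=23; μ^(3)=5; μ^(4)=-7; μ^(5)=-31

((0, 0, 1, 0); (0, 0, 1, 1); (0, 3, 0, 0); (0, 0, 0, 3); (3, 0, 0, 0))


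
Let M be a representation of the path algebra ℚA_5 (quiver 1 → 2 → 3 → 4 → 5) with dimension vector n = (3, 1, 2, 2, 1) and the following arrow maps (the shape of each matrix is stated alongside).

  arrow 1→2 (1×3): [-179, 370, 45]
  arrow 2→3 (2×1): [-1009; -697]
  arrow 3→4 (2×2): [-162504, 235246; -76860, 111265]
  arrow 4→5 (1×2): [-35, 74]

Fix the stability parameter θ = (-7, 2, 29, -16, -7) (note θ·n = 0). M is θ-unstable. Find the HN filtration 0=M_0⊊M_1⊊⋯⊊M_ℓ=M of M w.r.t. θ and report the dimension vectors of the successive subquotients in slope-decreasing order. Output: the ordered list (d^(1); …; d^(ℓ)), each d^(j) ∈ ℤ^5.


Via rank(M_{q-1}∘⋯∘M_p): M ≅ I[1,1]^2, I[1,4], I[3,3], I[4,5].
μ_θ-semistable layers: μ^(1)=29; μ^(2)=13/2; μ^(3)=2; μ^(4)=-7; μ^(5)=-16

((0, 0, 1, 0, 0); (0, 0, 1, 1, 0); (0, 1, 0, 0, 0); (3, 0, 0, 0, 1); (0, 0, 0, 1, 0))


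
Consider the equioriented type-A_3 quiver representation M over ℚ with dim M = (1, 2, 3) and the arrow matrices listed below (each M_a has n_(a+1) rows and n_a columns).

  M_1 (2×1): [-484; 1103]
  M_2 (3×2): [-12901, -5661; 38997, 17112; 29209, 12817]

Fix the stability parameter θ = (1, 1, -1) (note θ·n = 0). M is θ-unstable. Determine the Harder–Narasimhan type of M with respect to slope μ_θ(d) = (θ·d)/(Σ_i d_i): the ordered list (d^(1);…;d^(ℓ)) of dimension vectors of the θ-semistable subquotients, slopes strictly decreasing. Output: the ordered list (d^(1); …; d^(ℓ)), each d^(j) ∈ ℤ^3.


Barcode: M ≅ I[1,3], I[2,3], I[3,3]. HN layers by μ_θ (3 steps, strictly decreasing):
  μ^(1)=1/3; μ^(2)=0; μ^(3)=-1

((1, 1, 1); (0, 1, 1); (0, 0, 1))


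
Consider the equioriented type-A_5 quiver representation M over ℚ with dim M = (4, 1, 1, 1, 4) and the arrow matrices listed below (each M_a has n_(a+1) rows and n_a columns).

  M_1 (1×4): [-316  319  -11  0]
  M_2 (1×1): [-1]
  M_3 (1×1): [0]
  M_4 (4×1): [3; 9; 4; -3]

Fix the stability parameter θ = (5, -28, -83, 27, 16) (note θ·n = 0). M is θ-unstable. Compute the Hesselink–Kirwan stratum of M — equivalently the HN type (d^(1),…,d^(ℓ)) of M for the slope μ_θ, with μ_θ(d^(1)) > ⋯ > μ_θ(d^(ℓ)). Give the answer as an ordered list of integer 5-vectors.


Interval decomposition of M: I[1,1]^3, I[1,3], I[4,5], I[5,5]^3.
HN type (ℓ=4): μ^(1)=43/2; μ^(2)=16; μ^(3)=5; μ^(4)=-106/3

((0, 0, 0, 1, 1); (0, 0, 0, 0, 3); (3, 0, 0, 0, 0); (1, 1, 1, 0, 0))


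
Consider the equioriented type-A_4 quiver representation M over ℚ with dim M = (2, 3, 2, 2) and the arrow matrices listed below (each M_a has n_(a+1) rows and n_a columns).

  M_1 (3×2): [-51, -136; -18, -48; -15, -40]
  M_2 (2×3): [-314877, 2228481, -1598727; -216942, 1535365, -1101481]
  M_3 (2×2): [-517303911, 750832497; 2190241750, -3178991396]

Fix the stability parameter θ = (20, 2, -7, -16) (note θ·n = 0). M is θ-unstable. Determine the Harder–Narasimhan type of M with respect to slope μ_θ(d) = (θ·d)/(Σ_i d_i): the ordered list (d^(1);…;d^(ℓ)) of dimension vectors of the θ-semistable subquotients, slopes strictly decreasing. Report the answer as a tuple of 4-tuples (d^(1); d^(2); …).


Via rank(M_{q-1}∘⋯∘M_p): M ≅ I[1,1], I[1,4], I[2,2], I[2,4].
μ_θ-semistable layers: μ^(1)=20; μ^(2)=2; μ^(3)=-1/4; μ^(4)=-7

((1, 0, 0, 0); (0, 1, 0, 0); (1, 1, 1, 1); (0, 1, 1, 1))


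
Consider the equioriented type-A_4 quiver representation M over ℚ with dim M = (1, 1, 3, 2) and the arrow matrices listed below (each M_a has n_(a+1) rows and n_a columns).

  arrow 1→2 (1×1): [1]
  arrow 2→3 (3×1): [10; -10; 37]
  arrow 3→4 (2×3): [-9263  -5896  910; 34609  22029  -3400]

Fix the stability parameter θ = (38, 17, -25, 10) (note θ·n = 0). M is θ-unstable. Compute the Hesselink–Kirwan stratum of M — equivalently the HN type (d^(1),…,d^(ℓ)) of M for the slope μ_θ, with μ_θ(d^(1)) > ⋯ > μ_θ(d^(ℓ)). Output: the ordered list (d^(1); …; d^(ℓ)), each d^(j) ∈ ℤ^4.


Barcode: M ≅ I[1,3], I[3,4]^2. HN layers by μ_θ (2 steps, strictly decreasing):
  μ^(1)=10; μ^(2)=-25

((1, 1, 1, 2); (0, 0, 2, 0))


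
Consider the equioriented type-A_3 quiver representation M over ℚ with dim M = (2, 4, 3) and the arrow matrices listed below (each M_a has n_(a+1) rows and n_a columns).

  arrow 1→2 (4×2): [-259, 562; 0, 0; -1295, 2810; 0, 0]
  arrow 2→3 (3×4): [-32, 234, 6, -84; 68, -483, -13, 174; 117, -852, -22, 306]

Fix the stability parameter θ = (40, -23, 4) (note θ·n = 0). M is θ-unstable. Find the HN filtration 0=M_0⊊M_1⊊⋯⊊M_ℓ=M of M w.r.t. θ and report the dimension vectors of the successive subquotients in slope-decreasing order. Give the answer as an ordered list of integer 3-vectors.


Via rank(M_{q-1}∘⋯∘M_p): M ≅ I[1,1], I[1,3], I[2,2]^2, I[2,3], I[3,3].
μ_θ-semistable layers: μ^(1)=40; μ^(2)=7; μ^(3)=4; μ^(4)=-23

((1, 0, 0); (1, 1, 1); (0, 0, 2); (0, 3, 0))


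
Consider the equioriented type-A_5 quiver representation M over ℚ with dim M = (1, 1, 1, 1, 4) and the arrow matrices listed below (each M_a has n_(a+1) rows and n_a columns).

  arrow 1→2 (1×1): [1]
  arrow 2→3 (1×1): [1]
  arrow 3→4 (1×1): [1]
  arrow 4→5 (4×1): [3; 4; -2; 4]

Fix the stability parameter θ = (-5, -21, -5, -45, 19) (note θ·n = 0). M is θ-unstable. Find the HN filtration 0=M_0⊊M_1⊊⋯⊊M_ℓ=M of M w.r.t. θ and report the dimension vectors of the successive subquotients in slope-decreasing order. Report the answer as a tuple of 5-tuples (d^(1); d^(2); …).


Via rank(M_{q-1}∘⋯∘M_p): M ≅ I[1,5], I[5,5]^3.
μ_θ-semistable layers: μ^(1)=19; μ^(2)=-19

((0, 0, 0, 0, 4); (1, 1, 1, 1, 0))


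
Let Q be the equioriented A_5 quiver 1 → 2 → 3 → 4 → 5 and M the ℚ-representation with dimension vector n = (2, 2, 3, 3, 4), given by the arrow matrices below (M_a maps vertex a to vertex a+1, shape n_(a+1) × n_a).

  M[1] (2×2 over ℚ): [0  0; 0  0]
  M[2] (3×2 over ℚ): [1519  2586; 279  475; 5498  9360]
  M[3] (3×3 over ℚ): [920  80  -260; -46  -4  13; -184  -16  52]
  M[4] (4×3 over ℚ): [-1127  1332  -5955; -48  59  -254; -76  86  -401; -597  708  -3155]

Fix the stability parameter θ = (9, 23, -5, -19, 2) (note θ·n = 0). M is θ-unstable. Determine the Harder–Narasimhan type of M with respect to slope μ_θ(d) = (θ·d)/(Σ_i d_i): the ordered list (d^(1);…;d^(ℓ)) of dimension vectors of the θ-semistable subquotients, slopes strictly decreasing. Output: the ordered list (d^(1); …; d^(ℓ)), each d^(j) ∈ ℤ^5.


Barcode: M ≅ I[1,1]^2, I[2,3], I[2,5], I[3,3], I[4,5]^2, I[5,5]. HN layers by μ_θ (5 steps, strictly decreasing):
  μ^(1)=9; μ^(2)=2; μ^(3)=-1/3; μ^(4)=-5; μ^(5)=-19

((2, 1, 1, 0, 0); (0, 0, 0, 0, 4); (0, 1, 1, 1, 0); (0, 0, 1, 0, 0); (0, 0, 0, 2, 0))


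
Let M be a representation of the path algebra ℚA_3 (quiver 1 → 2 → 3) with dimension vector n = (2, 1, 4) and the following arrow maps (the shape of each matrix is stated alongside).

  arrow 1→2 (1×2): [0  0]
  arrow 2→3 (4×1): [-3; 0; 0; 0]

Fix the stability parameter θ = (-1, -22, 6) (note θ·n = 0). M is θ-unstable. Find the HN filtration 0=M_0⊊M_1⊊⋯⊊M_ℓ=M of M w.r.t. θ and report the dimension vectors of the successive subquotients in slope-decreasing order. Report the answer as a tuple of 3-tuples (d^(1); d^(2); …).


Interval decomposition of M: I[1,1]^2, I[2,3], I[3,3]^3.
HN type (ℓ=3): μ^(1)=6; μ^(2)=-1; μ^(3)=-22

((0, 0, 4); (2, 0, 0); (0, 1, 0))


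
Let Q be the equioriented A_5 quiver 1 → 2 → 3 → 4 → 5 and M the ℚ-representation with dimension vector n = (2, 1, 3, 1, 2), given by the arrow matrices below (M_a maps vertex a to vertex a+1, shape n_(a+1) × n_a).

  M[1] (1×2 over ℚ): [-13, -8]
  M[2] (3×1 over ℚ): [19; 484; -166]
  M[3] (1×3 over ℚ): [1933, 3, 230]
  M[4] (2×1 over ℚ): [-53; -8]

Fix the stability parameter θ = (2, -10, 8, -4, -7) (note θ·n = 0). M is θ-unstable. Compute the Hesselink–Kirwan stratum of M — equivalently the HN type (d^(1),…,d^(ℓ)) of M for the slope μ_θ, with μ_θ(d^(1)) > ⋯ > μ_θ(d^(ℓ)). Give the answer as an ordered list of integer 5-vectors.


Barcode: M ≅ I[1,1], I[1,5], I[3,3]^2, I[5,5]. HN layers by μ_θ (5 steps, strictly decreasing):
  μ^(1)=8; μ^(2)=2; μ^(3)=-1; μ^(4)=-4; μ^(5)=-7

((0, 0, 2, 0, 0); (1, 0, 0, 0, 0); (0, 0, 1, 1, 1); (1, 1, 0, 0, 0); (0, 0, 0, 0, 1))


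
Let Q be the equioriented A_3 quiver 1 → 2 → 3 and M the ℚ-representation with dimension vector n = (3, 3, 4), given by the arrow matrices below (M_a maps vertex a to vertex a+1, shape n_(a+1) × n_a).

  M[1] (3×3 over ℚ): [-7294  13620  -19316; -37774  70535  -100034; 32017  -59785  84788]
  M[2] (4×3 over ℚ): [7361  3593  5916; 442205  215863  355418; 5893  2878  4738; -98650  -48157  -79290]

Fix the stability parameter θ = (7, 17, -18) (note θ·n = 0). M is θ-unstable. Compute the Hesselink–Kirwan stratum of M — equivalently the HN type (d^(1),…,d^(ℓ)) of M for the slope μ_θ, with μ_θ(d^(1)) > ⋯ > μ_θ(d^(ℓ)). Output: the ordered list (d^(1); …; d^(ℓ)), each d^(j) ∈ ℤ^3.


Via rank(M_{q-1}∘⋯∘M_p): M ≅ I[1,1], I[1,3]^2, I[2,3], I[3,3].
μ_θ-semistable layers: μ^(1)=7; μ^(2)=2; μ^(3)=-1/2; μ^(4)=-18

((1, 0, 0); (2, 2, 2); (0, 1, 1); (0, 0, 1))


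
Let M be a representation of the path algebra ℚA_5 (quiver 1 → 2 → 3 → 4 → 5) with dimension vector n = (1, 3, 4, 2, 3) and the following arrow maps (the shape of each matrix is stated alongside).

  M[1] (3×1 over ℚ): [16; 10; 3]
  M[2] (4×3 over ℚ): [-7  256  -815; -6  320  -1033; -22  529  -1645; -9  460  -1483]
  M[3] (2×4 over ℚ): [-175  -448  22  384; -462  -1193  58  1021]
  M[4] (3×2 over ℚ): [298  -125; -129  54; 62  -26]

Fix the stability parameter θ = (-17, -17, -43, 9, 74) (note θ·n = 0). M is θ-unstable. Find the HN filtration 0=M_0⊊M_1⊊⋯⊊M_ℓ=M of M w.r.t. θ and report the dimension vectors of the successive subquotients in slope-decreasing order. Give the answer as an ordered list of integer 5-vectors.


Via rank(M_{q-1}∘⋯∘M_p): M ≅ I[1,5], I[2,3], I[2,5], I[3,3], I[5,5].
μ_θ-semistable layers: μ^(1)=74; μ^(2)=9; μ^(3)=-77/3; μ^(4)=-30; μ^(5)=-43

((0, 0, 0, 0, 3); (0, 0, 0, 2, 0); (1, 1, 1, 0, 0); (0, 2, 2, 0, 0); (0, 0, 1, 0, 0))


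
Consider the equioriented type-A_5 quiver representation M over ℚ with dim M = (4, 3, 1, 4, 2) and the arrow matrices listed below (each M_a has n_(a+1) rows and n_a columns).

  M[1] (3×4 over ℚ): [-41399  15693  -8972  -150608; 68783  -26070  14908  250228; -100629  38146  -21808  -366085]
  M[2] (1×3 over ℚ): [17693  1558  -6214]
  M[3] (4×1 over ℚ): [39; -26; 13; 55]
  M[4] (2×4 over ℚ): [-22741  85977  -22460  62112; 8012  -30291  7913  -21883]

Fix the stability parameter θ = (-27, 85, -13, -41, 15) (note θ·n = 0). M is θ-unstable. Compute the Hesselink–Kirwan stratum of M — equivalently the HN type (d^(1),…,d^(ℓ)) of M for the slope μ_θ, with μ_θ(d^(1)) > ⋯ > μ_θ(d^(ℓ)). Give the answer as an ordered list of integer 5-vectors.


Barcode: M ≅ I[1,1], I[1,2]^2, I[1,5], I[4,4]^2, I[4,5]. HN layers by μ_θ (5 steps, strictly decreasing):
  μ^(1)=85; μ^(2)=15; μ^(3)=31/3; μ^(4)=-27; μ^(5)=-41

((0, 2, 0, 0, 0); (0, 0, 0, 0, 2); (0, 1, 1, 1, 0); (4, 0, 0, 0, 0); (0, 0, 0, 3, 0))


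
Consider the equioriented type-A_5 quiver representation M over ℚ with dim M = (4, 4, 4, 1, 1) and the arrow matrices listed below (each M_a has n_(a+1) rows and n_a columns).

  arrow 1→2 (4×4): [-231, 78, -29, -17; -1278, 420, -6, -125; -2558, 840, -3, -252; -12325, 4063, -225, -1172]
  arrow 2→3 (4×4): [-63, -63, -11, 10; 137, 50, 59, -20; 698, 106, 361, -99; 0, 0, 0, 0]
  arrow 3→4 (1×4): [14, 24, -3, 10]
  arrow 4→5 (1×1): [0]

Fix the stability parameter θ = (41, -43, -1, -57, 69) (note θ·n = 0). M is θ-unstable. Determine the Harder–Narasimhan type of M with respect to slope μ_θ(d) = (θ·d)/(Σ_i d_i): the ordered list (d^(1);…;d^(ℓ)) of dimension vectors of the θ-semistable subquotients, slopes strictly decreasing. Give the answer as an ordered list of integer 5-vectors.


Barcode: M ≅ I[1,2], I[1,3]^2, I[1,4], I[3,3], I[5,5]. HN layers by μ_θ (3 steps, strictly decreasing):
  μ^(1)=69; μ^(2)=-1; μ^(3)=-15

((0, 0, 0, 0, 1); (3, 3, 3, 0, 0); (1, 1, 1, 1, 0))


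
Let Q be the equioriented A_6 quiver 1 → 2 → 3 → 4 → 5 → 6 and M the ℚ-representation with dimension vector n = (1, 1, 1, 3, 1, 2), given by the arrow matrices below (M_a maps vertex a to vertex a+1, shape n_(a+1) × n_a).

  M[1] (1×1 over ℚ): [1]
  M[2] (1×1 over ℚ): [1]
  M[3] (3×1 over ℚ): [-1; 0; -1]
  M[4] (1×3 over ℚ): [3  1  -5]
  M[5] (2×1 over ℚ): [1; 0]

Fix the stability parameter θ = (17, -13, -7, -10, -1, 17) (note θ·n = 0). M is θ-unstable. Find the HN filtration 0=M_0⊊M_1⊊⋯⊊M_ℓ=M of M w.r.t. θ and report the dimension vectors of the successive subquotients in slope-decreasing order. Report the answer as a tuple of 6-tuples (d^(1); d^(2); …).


Barcode: M ≅ I[1,6], I[4,4]^2, I[6,6]. HN layers by μ_θ (4 steps, strictly decreasing):
  μ^(1)=17; μ^(2)=-1; μ^(3)=-13/4; μ^(4)=-10

((0, 0, 0, 0, 0, 2); (0, 0, 0, 0, 1, 0); (1, 1, 1, 1, 0, 0); (0, 0, 0, 2, 0, 0))


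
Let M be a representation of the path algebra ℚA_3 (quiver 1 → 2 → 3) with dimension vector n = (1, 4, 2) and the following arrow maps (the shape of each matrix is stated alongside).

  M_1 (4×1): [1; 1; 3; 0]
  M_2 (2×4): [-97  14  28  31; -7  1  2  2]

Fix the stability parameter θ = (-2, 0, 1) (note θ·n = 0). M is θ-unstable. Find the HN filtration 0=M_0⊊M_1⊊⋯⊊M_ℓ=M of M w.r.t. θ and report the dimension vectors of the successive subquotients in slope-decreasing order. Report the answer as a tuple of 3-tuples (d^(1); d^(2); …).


Interval decomposition of M: I[1,3], I[2,2]^2, I[2,3].
HN type (ℓ=3): μ^(1)=1; μ^(2)=0; μ^(3)=-2

((0, 0, 2); (0, 4, 0); (1, 0, 0))


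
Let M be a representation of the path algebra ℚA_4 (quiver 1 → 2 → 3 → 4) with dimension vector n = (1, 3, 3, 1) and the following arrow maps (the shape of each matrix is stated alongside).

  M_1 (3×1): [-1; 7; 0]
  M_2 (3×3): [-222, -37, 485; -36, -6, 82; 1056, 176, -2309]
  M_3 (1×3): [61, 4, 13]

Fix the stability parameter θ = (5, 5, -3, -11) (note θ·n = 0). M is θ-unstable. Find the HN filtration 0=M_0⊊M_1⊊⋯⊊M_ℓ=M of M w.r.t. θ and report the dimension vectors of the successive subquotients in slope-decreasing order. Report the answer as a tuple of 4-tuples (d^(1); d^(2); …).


Barcode: M ≅ I[1,4], I[2,2], I[2,3], I[3,3]. HN layers by μ_θ (4 steps, strictly decreasing):
  μ^(1)=5; μ^(2)=1; μ^(3)=-1; μ^(4)=-3

((0, 1, 0, 0); (0, 1, 1, 0); (1, 1, 1, 1); (0, 0, 1, 0))


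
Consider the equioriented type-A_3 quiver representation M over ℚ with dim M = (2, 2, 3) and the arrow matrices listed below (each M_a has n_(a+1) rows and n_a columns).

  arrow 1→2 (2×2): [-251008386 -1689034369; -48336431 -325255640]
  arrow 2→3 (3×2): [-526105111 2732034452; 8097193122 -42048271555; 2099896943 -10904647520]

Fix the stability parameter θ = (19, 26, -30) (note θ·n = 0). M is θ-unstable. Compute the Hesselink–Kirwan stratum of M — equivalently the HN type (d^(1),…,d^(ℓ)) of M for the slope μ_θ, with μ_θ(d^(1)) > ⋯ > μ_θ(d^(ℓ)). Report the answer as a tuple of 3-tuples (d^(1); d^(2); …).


Barcode: M ≅ I[1,3]^2, I[3,3]. HN layers by μ_θ (2 steps, strictly decreasing):
  μ^(1)=5; μ^(2)=-30

((2, 2, 2); (0, 0, 1))


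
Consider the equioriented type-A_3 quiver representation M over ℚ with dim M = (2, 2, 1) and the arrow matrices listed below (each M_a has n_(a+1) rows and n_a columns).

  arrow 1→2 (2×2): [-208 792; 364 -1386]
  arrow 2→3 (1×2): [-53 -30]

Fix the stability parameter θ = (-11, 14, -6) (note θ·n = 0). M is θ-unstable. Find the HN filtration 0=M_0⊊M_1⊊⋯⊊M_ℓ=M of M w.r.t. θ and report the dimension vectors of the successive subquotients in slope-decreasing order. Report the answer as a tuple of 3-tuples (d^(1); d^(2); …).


Interval decomposition of M: I[1,1], I[1,3], I[2,2].
HN type (ℓ=3): μ^(1)=14; μ^(2)=4; μ^(3)=-11

((0, 1, 0); (0, 1, 1); (2, 0, 0))


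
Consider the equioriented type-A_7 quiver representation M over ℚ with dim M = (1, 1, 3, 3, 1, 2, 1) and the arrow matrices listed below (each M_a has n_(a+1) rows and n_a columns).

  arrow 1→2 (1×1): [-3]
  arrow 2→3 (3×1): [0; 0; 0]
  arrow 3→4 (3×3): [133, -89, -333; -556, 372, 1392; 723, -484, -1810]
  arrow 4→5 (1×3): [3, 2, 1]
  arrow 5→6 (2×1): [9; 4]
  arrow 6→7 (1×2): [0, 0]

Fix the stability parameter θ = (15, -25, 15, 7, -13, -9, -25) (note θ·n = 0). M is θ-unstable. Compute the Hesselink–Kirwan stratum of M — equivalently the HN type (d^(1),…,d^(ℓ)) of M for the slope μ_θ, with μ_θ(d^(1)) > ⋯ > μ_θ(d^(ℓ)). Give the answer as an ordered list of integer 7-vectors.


Interval decomposition of M: I[1,2], I[3,4]^2, I[3,6], I[6,6], I[7,7].
HN type (ℓ=5): μ^(1)=11; μ^(2)=0; μ^(3)=-5; μ^(4)=-9; μ^(5)=-25

((0, 0, 2, 2, 0, 0, 0); (0, 0, 1, 1, 1, 1, 0); (1, 1, 0, 0, 0, 0, 0); (0, 0, 0, 0, 0, 1, 0); (0, 0, 0, 0, 0, 0, 1))


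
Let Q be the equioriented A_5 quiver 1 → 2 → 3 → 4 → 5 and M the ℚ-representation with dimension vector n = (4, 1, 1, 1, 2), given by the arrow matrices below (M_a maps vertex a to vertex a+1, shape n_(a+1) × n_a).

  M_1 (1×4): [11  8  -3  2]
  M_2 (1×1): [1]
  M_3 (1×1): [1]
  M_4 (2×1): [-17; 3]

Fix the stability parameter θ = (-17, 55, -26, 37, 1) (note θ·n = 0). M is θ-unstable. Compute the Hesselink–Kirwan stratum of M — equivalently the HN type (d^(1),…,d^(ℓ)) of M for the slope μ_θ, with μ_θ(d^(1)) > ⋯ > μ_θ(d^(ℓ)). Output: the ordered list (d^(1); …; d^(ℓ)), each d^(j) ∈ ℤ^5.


Barcode: M ≅ I[1,1]^3, I[1,5], I[5,5]. HN layers by μ_θ (4 steps, strictly decreasing):
  μ^(1)=19; μ^(2)=29/2; μ^(3)=1; μ^(4)=-17

((0, 0, 0, 1, 1); (0, 1, 1, 0, 0); (0, 0, 0, 0, 1); (4, 0, 0, 0, 0))


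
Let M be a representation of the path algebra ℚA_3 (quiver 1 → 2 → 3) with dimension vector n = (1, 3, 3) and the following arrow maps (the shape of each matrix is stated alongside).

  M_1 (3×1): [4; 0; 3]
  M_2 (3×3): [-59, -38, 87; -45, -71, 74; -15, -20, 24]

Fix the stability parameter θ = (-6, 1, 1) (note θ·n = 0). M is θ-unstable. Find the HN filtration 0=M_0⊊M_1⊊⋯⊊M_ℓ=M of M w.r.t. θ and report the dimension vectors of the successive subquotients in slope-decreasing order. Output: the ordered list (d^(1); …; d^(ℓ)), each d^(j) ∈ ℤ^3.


Interval decomposition of M: I[1,3], I[2,3]^2.
HN type (ℓ=2): μ^(1)=1; μ^(2)=-6

((0, 3, 3); (1, 0, 0))


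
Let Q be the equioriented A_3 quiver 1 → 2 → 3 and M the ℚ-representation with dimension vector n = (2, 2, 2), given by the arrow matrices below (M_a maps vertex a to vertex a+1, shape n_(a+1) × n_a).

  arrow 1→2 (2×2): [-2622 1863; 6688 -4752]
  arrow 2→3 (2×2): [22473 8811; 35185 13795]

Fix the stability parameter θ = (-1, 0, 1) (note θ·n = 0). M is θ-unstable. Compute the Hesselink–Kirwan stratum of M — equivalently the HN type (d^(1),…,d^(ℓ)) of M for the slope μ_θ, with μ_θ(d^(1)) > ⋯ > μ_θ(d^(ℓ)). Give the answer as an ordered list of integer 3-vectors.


Barcode: M ≅ I[1,1], I[1,3], I[2,2], I[3,3]. HN layers by μ_θ (3 steps, strictly decreasing):
  μ^(1)=1; μ^(2)=0; μ^(3)=-1

((0, 0, 2); (0, 2, 0); (2, 0, 0))


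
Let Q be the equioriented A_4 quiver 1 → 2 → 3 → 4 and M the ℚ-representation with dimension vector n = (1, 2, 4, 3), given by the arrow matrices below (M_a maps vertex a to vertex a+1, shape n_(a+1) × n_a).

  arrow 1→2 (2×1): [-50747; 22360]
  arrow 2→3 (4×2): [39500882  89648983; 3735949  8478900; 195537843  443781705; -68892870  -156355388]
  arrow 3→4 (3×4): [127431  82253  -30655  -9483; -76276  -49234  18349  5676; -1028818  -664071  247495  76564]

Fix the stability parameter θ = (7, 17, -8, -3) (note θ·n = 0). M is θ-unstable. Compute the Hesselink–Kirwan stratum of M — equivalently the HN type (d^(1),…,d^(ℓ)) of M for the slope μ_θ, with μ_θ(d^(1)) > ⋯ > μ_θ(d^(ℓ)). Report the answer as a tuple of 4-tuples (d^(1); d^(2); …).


Barcode: M ≅ I[1,4], I[2,4], I[3,3], I[3,4]. HN layers by μ_θ (4 steps, strictly decreasing):
  μ^(1)=13/4; μ^(2)=2; μ^(3)=-3; μ^(4)=-8

((1, 1, 1, 1); (0, 1, 1, 1); (0, 0, 0, 1); (0, 0, 2, 0))
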